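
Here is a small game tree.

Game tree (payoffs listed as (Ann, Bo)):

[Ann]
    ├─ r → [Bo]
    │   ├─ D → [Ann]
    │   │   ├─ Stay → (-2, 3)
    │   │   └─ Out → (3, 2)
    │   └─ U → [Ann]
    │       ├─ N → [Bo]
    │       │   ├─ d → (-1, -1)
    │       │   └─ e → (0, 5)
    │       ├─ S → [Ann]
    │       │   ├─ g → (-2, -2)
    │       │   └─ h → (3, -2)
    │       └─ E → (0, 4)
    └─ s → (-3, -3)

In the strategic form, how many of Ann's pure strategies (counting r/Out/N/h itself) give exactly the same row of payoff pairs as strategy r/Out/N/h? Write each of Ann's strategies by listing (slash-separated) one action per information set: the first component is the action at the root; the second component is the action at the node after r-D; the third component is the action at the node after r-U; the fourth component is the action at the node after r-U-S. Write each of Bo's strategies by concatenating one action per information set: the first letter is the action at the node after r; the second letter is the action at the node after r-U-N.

2

Row for r/Out/N/h (columns Dd, De, Ud, Ue): (3,2) (3,2) (-1,-1) (0,5).
Under r/Out/N/h, Ann's choice at the node after r-U-S can never be reached regardless of what Bo does, so varying those choices leaves every outcome unchanged.
Holding the reachable choices fixed and varying the unreachable one freely already gives 2 equivalent strategies.
No other strategy reproduces this row, so those 2 are the full class: r/Out/N/g, r/Out/N/h.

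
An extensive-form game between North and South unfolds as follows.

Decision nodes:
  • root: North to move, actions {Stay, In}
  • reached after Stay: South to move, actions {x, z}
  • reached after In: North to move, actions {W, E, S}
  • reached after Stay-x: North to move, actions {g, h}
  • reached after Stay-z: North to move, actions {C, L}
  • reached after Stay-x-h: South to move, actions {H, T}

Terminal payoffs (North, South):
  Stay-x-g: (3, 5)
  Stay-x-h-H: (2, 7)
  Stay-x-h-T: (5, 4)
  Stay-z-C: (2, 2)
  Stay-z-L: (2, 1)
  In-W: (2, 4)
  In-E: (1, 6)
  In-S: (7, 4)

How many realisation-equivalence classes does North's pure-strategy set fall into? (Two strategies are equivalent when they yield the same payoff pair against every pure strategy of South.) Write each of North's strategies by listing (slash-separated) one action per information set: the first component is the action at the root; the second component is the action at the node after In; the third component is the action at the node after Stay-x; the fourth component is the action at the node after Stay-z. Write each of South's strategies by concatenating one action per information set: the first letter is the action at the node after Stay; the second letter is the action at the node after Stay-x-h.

7

North has 24 pure strategies: Stay/W/g/C, Stay/W/g/L, Stay/W/h/C, Stay/W/h/L, Stay/E/g/C, Stay/E/g/L, Stay/E/h/C, Stay/E/h/L, Stay/S/g/C, Stay/S/g/L, Stay/S/h/C, Stay/S/h/L, In/W/g/C, In/W/g/L, In/W/h/C, In/W/h/L, In/E/g/C, In/E/g/L, In/E/h/C, In/E/h/L, In/S/g/C, In/S/g/L, In/S/h/C, In/S/h/L. Columns: xH, xT, zH, zT.
{Stay/W/g/C, Stay/E/g/C, Stay/S/g/C} → row (3,5) (3,5) (2,2) (2,2)
{Stay/W/g/L, Stay/E/g/L, Stay/S/g/L} → row (3,5) (3,5) (2,1) (2,1)
{Stay/W/h/C, Stay/E/h/C, Stay/S/h/C} → row (2,7) (5,4) (2,2) (2,2)
{Stay/W/h/L, Stay/E/h/L, Stay/S/h/L} → row (2,7) (5,4) (2,1) (2,1)
{In/W/g/C, In/W/g/L, In/W/h/C, In/W/h/L} → row (2,4) (2,4) (2,4) (2,4)
{In/E/g/C, In/E/g/L, In/E/h/C, In/E/h/L} → row (1,6) (1,6) (1,6) (1,6)
{In/S/g/C, In/S/g/L, In/S/h/C, In/S/h/L} → row (7,4) (7,4) (7,4) (7,4)
That's 7 distinct rows out of 24 strategies.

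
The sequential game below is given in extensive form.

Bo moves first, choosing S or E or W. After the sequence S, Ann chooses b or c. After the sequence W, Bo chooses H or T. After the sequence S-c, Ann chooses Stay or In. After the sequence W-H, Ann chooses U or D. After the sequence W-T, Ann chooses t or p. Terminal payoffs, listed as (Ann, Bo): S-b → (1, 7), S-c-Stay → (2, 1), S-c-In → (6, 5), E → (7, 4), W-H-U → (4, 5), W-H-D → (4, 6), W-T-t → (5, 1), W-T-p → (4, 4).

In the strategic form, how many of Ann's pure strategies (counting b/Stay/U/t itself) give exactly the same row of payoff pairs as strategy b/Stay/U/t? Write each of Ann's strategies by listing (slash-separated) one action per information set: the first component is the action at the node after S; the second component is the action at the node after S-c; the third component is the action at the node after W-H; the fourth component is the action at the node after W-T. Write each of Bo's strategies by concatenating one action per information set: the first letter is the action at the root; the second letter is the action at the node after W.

Row for b/Stay/U/t (columns SH, ST, EH, ET, WH, WT): (1,7) (1,7) (7,4) (7,4) (4,5) (5,1).
Under b/Stay/U/t, Ann's choice at the node after S-c can never be reached regardless of what Bo does, so varying those choices leaves every outcome unchanged.
Holding the reachable choices fixed and varying the unreachable one freely already gives 2 equivalent strategies.
No other strategy reproduces this row, so those 2 are the full class: b/Stay/U/t, b/In/U/t.

2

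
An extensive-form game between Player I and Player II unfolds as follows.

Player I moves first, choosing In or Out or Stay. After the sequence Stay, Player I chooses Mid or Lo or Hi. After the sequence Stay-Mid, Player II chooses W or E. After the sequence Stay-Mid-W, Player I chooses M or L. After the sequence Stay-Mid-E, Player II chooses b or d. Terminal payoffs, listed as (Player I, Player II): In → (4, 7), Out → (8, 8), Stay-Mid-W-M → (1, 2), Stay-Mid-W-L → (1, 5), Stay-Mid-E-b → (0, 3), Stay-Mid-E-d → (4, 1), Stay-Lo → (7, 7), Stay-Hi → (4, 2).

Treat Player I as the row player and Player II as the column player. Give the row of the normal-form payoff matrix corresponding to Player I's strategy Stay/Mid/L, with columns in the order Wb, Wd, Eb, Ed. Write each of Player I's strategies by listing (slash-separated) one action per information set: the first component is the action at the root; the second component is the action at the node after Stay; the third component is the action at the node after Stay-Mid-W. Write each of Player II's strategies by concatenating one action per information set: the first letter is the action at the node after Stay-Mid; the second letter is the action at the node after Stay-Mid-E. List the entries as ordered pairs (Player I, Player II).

vs Wb: Player I plays Stay → Player I plays Mid at [Stay] → Player II plays W at [Stay-Mid] → Player I plays L at [Stay-Mid-W] → (1, 5)
vs Wd: Player I plays Stay → Player I plays Mid at [Stay] → Player II plays W at [Stay-Mid] → Player I plays L at [Stay-Mid-W] → (1, 5)
vs Eb: Player I plays Stay → Player I plays Mid at [Stay] → Player II plays E at [Stay-Mid] → Player II plays b at [Stay-Mid-E] → (0, 3)
vs Ed: Player I plays Stay → Player I plays Mid at [Stay] → Player II plays E at [Stay-Mid] → Player II plays d at [Stay-Mid-E] → (4, 1)

(1,5) (1,5) (0,3) (4,1)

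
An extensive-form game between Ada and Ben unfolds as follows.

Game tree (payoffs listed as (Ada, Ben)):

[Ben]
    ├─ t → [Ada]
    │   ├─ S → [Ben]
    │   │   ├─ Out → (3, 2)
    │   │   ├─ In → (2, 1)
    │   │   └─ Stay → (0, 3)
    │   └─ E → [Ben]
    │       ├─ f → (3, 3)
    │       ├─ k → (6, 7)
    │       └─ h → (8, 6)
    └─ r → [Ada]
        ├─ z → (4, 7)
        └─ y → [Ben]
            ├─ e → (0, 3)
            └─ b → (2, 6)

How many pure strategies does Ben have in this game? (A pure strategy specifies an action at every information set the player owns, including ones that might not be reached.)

36

Ben owns the root with actions {t, r} — two choices.
Ben owns the node after t-S with actions {Out, In, Stay} — three choices.
Ben owns the node after t-E with actions {f, k, h} — three choices.
Ben owns the node after r-y with actions {e, b} — two choices.
A pure strategy fixes one action at each information set independently, so the count is the product 2 × 3 × 3 × 2 = 36.
(For reference, Ada has 4 pure strategies, giving a 36×4 normal-form matrix.)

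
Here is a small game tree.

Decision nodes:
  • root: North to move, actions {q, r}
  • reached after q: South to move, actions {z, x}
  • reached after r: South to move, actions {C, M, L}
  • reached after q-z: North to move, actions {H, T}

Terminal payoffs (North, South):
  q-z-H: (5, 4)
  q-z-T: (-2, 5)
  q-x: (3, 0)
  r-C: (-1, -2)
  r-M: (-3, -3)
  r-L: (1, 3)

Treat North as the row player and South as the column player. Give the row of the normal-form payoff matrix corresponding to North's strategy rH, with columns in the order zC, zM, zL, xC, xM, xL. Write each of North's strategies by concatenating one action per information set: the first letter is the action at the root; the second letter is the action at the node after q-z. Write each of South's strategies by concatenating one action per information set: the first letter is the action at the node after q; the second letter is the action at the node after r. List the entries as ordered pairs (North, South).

(-1,-2) (-3,-3) (1,3) (-1,-2) (-3,-3) (1,3)

vs zC: North plays r → South plays C at [r] → (-1, -2)
vs zM: North plays r → South plays M at [r] → (-3, -3)
vs zL: North plays r → South plays L at [r] → (1, 3)
vs xC: North plays r → South plays C at [r] → (-1, -2)
vs xM: North plays r → South plays M at [r] → (-3, -3)
vs xL: North plays r → South plays L at [r] → (1, 3)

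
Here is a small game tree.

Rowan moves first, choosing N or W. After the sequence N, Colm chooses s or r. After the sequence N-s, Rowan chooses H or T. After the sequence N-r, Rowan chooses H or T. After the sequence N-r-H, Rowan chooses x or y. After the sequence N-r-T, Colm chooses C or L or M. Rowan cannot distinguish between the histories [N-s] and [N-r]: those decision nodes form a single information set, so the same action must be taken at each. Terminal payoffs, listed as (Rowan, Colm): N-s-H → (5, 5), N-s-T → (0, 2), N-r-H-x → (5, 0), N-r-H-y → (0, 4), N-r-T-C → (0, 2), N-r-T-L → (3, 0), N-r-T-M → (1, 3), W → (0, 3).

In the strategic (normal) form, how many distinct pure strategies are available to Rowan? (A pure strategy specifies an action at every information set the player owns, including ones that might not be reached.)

Rowan owns the root with actions {N, W} — two choices.
Rowan owns the information set {N-s, N-r} with actions {H, T} — two choices.
Rowan owns the node after N-r-H with actions {x, y} — two choices.
A pure strategy fixes one action at each information set independently, so the count is the product 2 × 2 × 2 = 8.
(For reference, Colm has 6 pure strategies, giving a 8×6 normal-form matrix.)

8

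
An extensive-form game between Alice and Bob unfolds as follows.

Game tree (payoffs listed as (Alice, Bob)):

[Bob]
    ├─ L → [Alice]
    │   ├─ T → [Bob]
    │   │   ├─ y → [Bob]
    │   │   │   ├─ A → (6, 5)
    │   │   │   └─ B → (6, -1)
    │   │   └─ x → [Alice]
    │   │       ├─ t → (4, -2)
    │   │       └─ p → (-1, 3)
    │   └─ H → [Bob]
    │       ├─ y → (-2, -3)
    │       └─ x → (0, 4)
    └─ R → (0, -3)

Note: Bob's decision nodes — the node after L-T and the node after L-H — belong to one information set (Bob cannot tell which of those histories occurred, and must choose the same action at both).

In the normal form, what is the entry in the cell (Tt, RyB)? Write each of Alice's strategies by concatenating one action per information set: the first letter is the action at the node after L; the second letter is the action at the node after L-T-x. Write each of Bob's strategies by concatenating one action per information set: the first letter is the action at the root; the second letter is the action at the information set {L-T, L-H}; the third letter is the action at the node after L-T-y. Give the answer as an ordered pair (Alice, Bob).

Trace the play path from the root:
  Bob plays R
→ terminal payoff (0, -3).
(Alice's choice at the node after L is never reached on this path, so it doesn't affect the outcome.)

(0, -3)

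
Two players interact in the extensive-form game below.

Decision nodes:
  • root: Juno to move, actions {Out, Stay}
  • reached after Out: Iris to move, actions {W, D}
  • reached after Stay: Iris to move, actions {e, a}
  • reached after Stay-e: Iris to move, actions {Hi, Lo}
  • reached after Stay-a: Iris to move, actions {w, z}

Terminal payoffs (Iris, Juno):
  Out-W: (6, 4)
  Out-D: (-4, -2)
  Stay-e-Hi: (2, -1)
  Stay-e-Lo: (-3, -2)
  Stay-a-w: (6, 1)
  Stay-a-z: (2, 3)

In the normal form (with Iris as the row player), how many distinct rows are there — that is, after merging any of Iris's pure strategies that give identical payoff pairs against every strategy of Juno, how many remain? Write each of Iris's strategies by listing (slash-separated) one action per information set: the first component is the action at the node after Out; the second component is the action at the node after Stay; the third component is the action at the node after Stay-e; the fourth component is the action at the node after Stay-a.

8

Iris has 16 pure strategies: W/e/Hi/w, W/e/Hi/z, W/e/Lo/w, W/e/Lo/z, W/a/Hi/w, W/a/Hi/z, W/a/Lo/w, W/a/Lo/z, D/e/Hi/w, D/e/Hi/z, D/e/Lo/w, D/e/Lo/z, D/a/Hi/w, D/a/Hi/z, D/a/Lo/w, D/a/Lo/z. Columns: Out, Stay.
{W/e/Hi/w, W/e/Hi/z} → row (6,4) (2,-1)
{W/e/Lo/w, W/e/Lo/z} → row (6,4) (-3,-2)
{W/a/Hi/w, W/a/Lo/w} → row (6,4) (6,1)
{W/a/Hi/z, W/a/Lo/z} → row (6,4) (2,3)
{D/e/Hi/w, D/e/Hi/z} → row (-4,-2) (2,-1)
{D/e/Lo/w, D/e/Lo/z} → row (-4,-2) (-3,-2)
{D/a/Hi/w, D/a/Lo/w} → row (-4,-2) (6,1)
{D/a/Hi/z, D/a/Lo/z} → row (-4,-2) (2,3)
That's 8 distinct rows out of 16 strategies.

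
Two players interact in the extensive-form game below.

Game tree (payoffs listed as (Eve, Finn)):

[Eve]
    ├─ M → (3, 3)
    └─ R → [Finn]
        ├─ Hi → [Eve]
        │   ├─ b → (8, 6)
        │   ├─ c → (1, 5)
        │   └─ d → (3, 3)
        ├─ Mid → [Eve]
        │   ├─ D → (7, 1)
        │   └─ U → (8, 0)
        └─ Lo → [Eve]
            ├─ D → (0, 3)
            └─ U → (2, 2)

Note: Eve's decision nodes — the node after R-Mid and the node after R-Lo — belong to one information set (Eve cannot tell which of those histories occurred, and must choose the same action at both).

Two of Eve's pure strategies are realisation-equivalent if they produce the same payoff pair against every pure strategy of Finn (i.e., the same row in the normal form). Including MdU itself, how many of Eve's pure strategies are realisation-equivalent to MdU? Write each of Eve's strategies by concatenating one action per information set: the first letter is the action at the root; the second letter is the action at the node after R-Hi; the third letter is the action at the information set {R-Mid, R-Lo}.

Row for MdU (columns Hi, Mid, Lo): (3,3) (3,3) (3,3).
Under MdU, Eve's choice at the node after R-Hi and at the information set {R-Mid, R-Lo} can never be reached regardless of what Finn does, so varying those choices leaves every outcome unchanged.
Holding the reachable choices fixed and varying the unreachable ones freely already gives 3 × 2 = 6 equivalent strategies.
No other strategy reproduces this row, so those 6 are the full class: MbD, MbU, McD, McU, MdD, MdU.

6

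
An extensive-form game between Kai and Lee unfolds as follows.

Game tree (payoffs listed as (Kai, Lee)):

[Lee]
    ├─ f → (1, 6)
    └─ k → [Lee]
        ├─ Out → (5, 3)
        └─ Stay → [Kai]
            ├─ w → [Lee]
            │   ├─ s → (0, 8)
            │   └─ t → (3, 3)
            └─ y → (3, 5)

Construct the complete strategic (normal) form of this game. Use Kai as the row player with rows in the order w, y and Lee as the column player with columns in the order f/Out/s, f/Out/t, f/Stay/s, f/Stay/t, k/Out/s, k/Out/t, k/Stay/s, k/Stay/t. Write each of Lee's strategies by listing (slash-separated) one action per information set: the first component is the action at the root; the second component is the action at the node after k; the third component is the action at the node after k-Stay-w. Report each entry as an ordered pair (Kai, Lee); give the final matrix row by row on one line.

      f/Out/s  f/Out/t  f/Stay/s  f/Stay/t  k/Out/s  k/Out/t  k/Stay/s  k/Stay/t
   w    (1,6)    (1,6)    (1,6)    (1,6)    (5,3)    (5,3)    (0,8)    (3,3)
   y    (1,6)    (1,6)    (1,6)    (1,6)    (5,3)    (5,3)    (3,5)    (3,5)

w: (1,6) (1,6) (1,6) (1,6) (5,3) (5,3) (0,8) (3,3) | y: (1,6) (1,6) (1,6) (1,6) (5,3) (5,3) (3,5) (3,5)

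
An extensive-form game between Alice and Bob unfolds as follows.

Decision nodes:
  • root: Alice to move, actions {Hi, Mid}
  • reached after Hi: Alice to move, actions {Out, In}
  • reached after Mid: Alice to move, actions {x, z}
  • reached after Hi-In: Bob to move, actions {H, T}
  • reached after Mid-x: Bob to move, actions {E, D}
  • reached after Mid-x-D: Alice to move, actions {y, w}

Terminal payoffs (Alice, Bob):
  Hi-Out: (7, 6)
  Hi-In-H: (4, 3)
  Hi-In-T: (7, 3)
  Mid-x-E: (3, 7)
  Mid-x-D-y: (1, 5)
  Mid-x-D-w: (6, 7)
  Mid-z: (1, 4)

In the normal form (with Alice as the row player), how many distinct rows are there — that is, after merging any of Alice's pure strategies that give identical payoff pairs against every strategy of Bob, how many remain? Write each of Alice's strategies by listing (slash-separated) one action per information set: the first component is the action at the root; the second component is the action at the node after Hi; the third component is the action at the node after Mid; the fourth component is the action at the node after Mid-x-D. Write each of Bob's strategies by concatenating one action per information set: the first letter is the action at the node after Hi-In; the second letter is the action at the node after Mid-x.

Alice has 16 pure strategies: Hi/Out/x/y, Hi/Out/x/w, Hi/Out/z/y, Hi/Out/z/w, Hi/In/x/y, Hi/In/x/w, Hi/In/z/y, Hi/In/z/w, Mid/Out/x/y, Mid/Out/x/w, Mid/Out/z/y, Mid/Out/z/w, Mid/In/x/y, Mid/In/x/w, Mid/In/z/y, Mid/In/z/w. Columns: HE, HD, TE, TD.
{Hi/Out/x/y, Hi/Out/x/w, Hi/Out/z/y, Hi/Out/z/w} → row (7,6) (7,6) (7,6) (7,6)
{Hi/In/x/y, Hi/In/x/w, Hi/In/z/y, Hi/In/z/w} → row (4,3) (4,3) (7,3) (7,3)
{Mid/Out/x/y, Mid/In/x/y} → row (3,7) (1,5) (3,7) (1,5)
{Mid/Out/x/w, Mid/In/x/w} → row (3,7) (6,7) (3,7) (6,7)
{Mid/Out/z/y, Mid/Out/z/w, Mid/In/z/y, Mid/In/z/w} → row (1,4) (1,4) (1,4) (1,4)
That's 5 distinct rows out of 16 strategies.

5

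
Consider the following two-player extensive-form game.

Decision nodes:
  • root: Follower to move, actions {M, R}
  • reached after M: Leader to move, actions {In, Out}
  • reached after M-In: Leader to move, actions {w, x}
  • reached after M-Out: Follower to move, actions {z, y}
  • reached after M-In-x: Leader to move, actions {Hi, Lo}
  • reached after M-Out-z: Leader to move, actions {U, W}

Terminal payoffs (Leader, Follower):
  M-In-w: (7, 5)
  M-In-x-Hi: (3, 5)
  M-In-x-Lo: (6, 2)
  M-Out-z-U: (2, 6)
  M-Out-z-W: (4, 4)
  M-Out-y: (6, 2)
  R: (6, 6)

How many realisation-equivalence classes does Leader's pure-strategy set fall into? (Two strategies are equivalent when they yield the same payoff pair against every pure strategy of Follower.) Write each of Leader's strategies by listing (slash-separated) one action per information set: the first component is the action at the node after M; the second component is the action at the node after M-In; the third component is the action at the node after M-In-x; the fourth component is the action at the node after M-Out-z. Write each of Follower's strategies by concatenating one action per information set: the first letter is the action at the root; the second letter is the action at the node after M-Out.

5

Leader has 16 pure strategies: In/w/Hi/U, In/w/Hi/W, In/w/Lo/U, In/w/Lo/W, In/x/Hi/U, In/x/Hi/W, In/x/Lo/U, In/x/Lo/W, Out/w/Hi/U, Out/w/Hi/W, Out/w/Lo/U, Out/w/Lo/W, Out/x/Hi/U, Out/x/Hi/W, Out/x/Lo/U, Out/x/Lo/W. Columns: Mz, My, Rz, Ry.
{In/w/Hi/U, In/w/Hi/W, In/w/Lo/U, In/w/Lo/W} → row (7,5) (7,5) (6,6) (6,6)
{In/x/Hi/U, In/x/Hi/W} → row (3,5) (3,5) (6,6) (6,6)
{In/x/Lo/U, In/x/Lo/W} → row (6,2) (6,2) (6,6) (6,6)
{Out/w/Hi/U, Out/w/Lo/U, Out/x/Hi/U, Out/x/Lo/U} → row (2,6) (6,2) (6,6) (6,6)
{Out/w/Hi/W, Out/w/Lo/W, Out/x/Hi/W, Out/x/Lo/W} → row (4,4) (6,2) (6,6) (6,6)
That's 5 distinct rows out of 16 strategies.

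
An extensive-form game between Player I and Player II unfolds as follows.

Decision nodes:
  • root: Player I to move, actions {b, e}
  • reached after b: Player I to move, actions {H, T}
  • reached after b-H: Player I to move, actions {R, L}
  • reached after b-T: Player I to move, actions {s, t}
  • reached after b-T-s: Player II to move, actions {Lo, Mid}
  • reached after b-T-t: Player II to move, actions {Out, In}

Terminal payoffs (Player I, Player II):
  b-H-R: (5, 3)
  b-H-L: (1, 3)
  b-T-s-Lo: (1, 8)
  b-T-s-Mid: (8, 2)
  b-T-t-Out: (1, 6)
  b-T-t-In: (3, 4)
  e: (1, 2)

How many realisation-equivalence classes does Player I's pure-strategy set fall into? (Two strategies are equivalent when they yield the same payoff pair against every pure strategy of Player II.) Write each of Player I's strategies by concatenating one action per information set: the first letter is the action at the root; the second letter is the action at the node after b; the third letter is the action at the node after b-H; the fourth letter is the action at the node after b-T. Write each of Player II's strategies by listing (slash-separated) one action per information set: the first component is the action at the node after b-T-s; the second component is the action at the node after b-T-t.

Player I has 16 pure strategies: bHRs, bHRt, bHLs, bHLt, bTRs, bTRt, bTLs, bTLt, eHRs, eHRt, eHLs, eHLt, eTRs, eTRt, eTLs, eTLt. Columns: Lo/Out, Lo/In, Mid/Out, Mid/In.
{bHRs, bHRt} → row (5,3) (5,3) (5,3) (5,3)
{bHLs, bHLt} → row (1,3) (1,3) (1,3) (1,3)
{bTRs, bTLs} → row (1,8) (1,8) (8,2) (8,2)
{bTRt, bTLt} → row (1,6) (3,4) (1,6) (3,4)
{eHRs, eHRt, eHLs, eHLt, eTRs, eTRt, eTLs, eTLt} → row (1,2) (1,2) (1,2) (1,2)
That's 5 distinct rows out of 16 strategies.

5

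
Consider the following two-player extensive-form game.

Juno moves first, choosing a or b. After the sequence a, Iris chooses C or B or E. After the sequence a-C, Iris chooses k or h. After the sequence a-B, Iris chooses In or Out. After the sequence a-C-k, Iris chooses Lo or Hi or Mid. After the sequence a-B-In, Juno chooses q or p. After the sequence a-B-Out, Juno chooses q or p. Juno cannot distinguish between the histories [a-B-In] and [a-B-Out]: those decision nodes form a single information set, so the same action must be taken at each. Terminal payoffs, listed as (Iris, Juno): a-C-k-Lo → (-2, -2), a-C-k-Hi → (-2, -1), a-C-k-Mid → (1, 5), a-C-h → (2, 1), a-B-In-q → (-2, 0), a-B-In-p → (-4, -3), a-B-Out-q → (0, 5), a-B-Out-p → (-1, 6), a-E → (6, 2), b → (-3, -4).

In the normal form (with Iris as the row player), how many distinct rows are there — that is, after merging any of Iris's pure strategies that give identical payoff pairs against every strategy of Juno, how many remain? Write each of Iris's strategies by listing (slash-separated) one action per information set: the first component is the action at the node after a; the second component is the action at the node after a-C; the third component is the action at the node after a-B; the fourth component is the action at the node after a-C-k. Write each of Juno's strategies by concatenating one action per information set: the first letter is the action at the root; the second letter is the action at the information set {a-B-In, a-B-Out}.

Iris has 36 pure strategies: C/k/In/Lo, C/k/In/Hi, C/k/In/Mid, C/k/Out/Lo, C/k/Out/Hi, C/k/Out/Mid, C/h/In/Lo, C/h/In/Hi, C/h/In/Mid, C/h/Out/Lo, C/h/Out/Hi, C/h/Out/Mid, B/k/In/Lo, B/k/In/Hi, B/k/In/Mid, B/k/Out/Lo, B/k/Out/Hi, B/k/Out/Mid, B/h/In/Lo, B/h/In/Hi, B/h/In/Mid, B/h/Out/Lo, B/h/Out/Hi, B/h/Out/Mid, E/k/In/Lo, E/k/In/Hi, E/k/In/Mid, E/k/Out/Lo, E/k/Out/Hi, E/k/Out/Mid, E/h/In/Lo, E/h/In/Hi, E/h/In/Mid, E/h/Out/Lo, E/h/Out/Hi, E/h/Out/Mid. Columns: aq, ap, bq, bp.
{C/k/In/Lo, C/k/Out/Lo} → row (-2,-2) (-2,-2) (-3,-4) (-3,-4)
{C/k/In/Hi, C/k/Out/Hi} → row (-2,-1) (-2,-1) (-3,-4) (-3,-4)
{C/k/In/Mid, C/k/Out/Mid} → row (1,5) (1,5) (-3,-4) (-3,-4)
{C/h/In/Lo, C/h/In/Hi, C/h/In/Mid, C/h/Out/Lo, C/h/Out/Hi, C/h/Out/Mid} → row (2,1) (2,1) (-3,-4) (-3,-4)
{B/k/In/Lo, B/k/In/Hi, B/k/In/Mid, B/h/In/Lo, B/h/In/Hi, B/h/In/Mid} → row (-2,0) (-4,-3) (-3,-4) (-3,-4)
{B/k/Out/Lo, B/k/Out/Hi, B/k/Out/Mid, B/h/Out/Lo, B/h/Out/Hi, B/h/Out/Mid} → row (0,5) (-1,6) (-3,-4) (-3,-4)
{E/k/In/Lo, E/k/In/Hi, E/k/In/Mid, E/k/Out/Lo, E/k/Out/Hi, E/k/Out/Mid, E/h/In/Lo, E/h/In/Hi, E/h/In/Mid, E/h/Out/Lo, E/h/Out/Hi, E/h/Out/Mid} → row (6,2) (6,2) (-3,-4) (-3,-4)
That's 7 distinct rows out of 36 strategies.

7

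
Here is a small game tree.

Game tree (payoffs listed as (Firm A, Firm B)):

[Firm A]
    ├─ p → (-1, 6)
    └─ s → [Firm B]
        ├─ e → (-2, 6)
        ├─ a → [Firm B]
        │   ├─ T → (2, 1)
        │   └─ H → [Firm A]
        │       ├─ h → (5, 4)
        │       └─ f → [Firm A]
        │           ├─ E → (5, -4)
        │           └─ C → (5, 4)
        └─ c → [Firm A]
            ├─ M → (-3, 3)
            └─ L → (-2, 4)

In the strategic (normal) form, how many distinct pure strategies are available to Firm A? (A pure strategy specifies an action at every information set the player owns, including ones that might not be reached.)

Firm A owns the root with actions {p, s} — two choices.
Firm A owns the node after s-c with actions {M, L} — two choices.
Firm A owns the node after s-a-H with actions {h, f} — two choices.
Firm A owns the node after s-a-H-f with actions {E, C} — two choices.
A pure strategy fixes one action at each information set independently, so the count is the product 2 × 2 × 2 × 2 = 16.
(For reference, Firm B has 6 pure strategies, giving a 16×6 normal-form matrix.)

16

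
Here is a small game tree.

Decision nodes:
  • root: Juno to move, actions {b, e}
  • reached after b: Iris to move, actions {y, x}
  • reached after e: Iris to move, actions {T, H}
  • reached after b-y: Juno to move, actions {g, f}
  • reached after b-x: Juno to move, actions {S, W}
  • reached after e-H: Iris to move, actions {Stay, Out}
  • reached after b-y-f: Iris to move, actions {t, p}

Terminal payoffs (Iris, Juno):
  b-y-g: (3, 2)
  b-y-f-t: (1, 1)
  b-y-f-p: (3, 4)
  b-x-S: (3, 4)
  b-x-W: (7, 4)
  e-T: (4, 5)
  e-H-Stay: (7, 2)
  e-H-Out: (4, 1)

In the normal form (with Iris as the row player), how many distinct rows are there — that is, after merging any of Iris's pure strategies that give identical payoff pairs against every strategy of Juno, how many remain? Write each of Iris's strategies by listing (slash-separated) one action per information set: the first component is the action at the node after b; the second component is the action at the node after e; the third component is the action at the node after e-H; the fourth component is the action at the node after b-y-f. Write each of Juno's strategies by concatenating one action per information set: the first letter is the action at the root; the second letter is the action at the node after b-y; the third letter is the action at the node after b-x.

Iris has 16 pure strategies: y/T/Stay/t, y/T/Stay/p, y/T/Out/t, y/T/Out/p, y/H/Stay/t, y/H/Stay/p, y/H/Out/t, y/H/Out/p, x/T/Stay/t, x/T/Stay/p, x/T/Out/t, x/T/Out/p, x/H/Stay/t, x/H/Stay/p, x/H/Out/t, x/H/Out/p. Columns: bgS, bgW, bfS, bfW, egS, egW, efS, efW.
{y/T/Stay/t, y/T/Out/t} → row (3,2) (3,2) (1,1) (1,1) (4,5) (4,5) (4,5) (4,5)
{y/T/Stay/p, y/T/Out/p} → row (3,2) (3,2) (3,4) (3,4) (4,5) (4,5) (4,5) (4,5)
{y/H/Stay/t} → row (3,2) (3,2) (1,1) (1,1) (7,2) (7,2) (7,2) (7,2)
{y/H/Stay/p} → row (3,2) (3,2) (3,4) (3,4) (7,2) (7,2) (7,2) (7,2)
{y/H/Out/t} → row (3,2) (3,2) (1,1) (1,1) (4,1) (4,1) (4,1) (4,1)
{y/H/Out/p} → row (3,2) (3,2) (3,4) (3,4) (4,1) (4,1) (4,1) (4,1)
{x/T/Stay/t, x/T/Stay/p, x/T/Out/t, x/T/Out/p} → row (3,4) (7,4) (3,4) (7,4) (4,5) (4,5) (4,5) (4,5)
{x/H/Stay/t, x/H/Stay/p} → row (3,4) (7,4) (3,4) (7,4) (7,2) (7,2) (7,2) (7,2)
{x/H/Out/t, x/H/Out/p} → row (3,4) (7,4) (3,4) (7,4) (4,1) (4,1) (4,1) (4,1)
That's 9 distinct rows out of 16 strategies.

9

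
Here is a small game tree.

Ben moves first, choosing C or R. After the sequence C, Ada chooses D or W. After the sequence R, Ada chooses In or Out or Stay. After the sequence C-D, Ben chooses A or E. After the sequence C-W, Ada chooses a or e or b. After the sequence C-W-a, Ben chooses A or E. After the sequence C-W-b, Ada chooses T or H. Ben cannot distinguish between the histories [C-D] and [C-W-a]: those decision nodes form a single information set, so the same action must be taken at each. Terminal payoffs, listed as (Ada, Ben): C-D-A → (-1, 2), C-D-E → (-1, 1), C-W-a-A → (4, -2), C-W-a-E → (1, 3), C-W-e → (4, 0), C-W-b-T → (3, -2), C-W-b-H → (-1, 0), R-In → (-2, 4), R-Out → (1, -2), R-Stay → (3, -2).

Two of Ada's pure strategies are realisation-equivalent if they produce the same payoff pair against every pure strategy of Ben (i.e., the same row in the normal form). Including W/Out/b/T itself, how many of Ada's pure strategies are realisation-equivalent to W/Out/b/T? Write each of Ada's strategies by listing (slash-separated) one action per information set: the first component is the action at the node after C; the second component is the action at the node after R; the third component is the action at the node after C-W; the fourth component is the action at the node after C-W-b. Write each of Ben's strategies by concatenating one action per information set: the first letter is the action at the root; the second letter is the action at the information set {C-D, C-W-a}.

1

Row for W/Out/b/T (columns CA, CE, RA, RE): (3,-2) (3,-2) (1,-2) (1,-2).
Every one of Ada's information sets is on the play path for some reply by Ben when Ada follows W/Out/b/T.
Changing the action at any of them therefore changes at least one column, so only W/Out/b/T itself gives this row.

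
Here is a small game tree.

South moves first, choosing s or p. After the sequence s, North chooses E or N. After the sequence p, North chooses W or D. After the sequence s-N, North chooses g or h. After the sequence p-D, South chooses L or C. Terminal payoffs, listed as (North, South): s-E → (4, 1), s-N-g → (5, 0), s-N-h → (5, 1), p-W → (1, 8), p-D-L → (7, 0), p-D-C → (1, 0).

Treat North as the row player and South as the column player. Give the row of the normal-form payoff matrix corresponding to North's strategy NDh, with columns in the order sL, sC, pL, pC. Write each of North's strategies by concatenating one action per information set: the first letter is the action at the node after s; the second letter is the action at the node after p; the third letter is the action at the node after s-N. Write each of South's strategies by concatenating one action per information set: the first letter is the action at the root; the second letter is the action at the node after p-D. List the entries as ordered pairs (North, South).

vs sL: South plays s → North plays N at [s] → North plays h at [s-N] → (5, 1)
vs sC: South plays s → North plays N at [s] → North plays h at [s-N] → (5, 1)
vs pL: South plays p → North plays D at [p] → South plays L at [p-D] → (7, 0)
vs pC: South plays p → North plays D at [p] → South plays C at [p-D] → (1, 0)

(5,1) (5,1) (7,0) (1,0)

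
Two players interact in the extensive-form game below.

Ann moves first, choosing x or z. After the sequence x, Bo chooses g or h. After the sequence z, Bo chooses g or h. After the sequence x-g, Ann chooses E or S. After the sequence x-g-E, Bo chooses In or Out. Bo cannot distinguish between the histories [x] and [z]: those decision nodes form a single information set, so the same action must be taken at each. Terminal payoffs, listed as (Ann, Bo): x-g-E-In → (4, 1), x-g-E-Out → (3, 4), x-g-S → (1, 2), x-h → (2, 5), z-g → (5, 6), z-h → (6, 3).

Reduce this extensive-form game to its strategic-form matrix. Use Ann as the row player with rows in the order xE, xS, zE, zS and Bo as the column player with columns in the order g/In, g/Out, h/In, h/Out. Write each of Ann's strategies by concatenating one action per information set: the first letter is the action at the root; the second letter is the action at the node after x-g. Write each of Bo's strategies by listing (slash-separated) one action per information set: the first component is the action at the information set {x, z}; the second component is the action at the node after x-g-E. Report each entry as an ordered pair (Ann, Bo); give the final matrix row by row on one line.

         g/In    g/Out     h/In    h/Out
  xE    (4,1)    (3,4)    (2,5)    (2,5)
  xS    (1,2)    (1,2)    (2,5)    (2,5)
  zE    (5,6)    (5,6)    (6,3)    (6,3)
  zS    (5,6)    (5,6)    (6,3)    (6,3)

xE: (4,1) (3,4) (2,5) (2,5) | xS: (1,2) (1,2) (2,5) (2,5) | zE: (5,6) (5,6) (6,3) (6,3) | zS: (5,6) (5,6) (6,3) (6,3)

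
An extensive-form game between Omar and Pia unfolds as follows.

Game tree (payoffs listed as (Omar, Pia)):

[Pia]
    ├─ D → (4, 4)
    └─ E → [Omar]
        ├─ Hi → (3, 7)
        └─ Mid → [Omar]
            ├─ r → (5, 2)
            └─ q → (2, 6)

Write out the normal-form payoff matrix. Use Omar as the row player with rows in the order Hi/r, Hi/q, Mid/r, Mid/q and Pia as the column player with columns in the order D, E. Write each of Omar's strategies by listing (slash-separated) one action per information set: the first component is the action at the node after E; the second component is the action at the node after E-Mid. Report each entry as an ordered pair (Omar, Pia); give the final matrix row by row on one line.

             D        E
 Hi/r    (4,4)    (3,7)
 Hi/q    (4,4)    (3,7)
Mid/r    (4,4)    (5,2)
Mid/q    (4,4)    (2,6)

Hi/r: (4,4) (3,7) | Hi/q: (4,4) (3,7) | Mid/r: (4,4) (5,2) | Mid/q: (4,4) (2,6)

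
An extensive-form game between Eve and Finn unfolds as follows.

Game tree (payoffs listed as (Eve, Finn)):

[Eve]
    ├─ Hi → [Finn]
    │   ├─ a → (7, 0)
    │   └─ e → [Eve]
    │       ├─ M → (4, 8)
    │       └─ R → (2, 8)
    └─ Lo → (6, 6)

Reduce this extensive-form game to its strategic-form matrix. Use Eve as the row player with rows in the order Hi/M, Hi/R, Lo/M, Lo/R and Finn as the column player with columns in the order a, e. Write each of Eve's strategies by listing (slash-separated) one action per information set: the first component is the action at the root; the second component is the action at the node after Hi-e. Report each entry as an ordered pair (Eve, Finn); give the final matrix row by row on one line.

Hi/M: (7,0) (4,8) | Hi/R: (7,0) (2,8) | Lo/M: (6,6) (6,6) | Lo/R: (6,6) (6,6)

            a        e
Hi/M    (7,0)    (4,8)
Hi/R    (7,0)    (2,8)
Lo/M    (6,6)    (6,6)
Lo/R    (6,6)    (6,6)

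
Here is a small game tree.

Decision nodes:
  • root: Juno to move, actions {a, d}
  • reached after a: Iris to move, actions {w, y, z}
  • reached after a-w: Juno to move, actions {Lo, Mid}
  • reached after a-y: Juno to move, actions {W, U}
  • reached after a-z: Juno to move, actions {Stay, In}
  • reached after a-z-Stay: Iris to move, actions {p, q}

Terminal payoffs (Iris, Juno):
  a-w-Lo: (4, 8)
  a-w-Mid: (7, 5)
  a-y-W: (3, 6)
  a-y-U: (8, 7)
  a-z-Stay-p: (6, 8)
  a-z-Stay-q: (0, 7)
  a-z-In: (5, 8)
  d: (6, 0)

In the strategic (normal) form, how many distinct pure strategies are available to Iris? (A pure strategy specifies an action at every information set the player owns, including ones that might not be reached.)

6

Iris owns the node after a with actions {w, y, z} — three choices.
Iris owns the node after a-z-Stay with actions {p, q} — two choices.
A pure strategy fixes one action at each information set independently, so the count is the product 3 × 2 = 6.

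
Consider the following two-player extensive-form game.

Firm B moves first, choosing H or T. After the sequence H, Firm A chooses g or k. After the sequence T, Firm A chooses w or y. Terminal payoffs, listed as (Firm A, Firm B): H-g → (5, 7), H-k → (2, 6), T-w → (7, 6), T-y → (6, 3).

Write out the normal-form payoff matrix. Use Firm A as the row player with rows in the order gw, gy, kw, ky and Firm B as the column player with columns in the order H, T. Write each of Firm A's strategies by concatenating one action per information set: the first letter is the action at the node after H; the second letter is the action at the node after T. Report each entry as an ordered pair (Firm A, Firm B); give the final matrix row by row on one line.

            H        T
  gw    (5,7)    (7,6)
  gy    (5,7)    (6,3)
  kw    (2,6)    (7,6)
  ky    (2,6)    (6,3)

gw: (5,7) (7,6) | gy: (5,7) (6,3) | kw: (2,6) (7,6) | ky: (2,6) (6,3)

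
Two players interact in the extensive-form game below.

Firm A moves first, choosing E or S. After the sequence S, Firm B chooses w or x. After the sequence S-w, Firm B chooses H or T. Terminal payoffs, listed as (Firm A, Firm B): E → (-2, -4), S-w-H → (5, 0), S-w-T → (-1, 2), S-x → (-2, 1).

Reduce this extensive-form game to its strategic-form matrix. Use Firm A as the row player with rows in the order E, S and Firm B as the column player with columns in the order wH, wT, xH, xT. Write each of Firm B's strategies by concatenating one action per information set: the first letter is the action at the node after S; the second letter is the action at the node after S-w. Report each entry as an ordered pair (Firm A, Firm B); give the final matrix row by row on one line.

           wH       wT       xH       xT
   E  (-2,-4)  (-2,-4)  (-2,-4)  (-2,-4)
   S    (5,0)   (-1,2)   (-2,1)   (-2,1)

E: (-2,-4) (-2,-4) (-2,-4) (-2,-4) | S: (5,0) (-1,2) (-2,1) (-2,1)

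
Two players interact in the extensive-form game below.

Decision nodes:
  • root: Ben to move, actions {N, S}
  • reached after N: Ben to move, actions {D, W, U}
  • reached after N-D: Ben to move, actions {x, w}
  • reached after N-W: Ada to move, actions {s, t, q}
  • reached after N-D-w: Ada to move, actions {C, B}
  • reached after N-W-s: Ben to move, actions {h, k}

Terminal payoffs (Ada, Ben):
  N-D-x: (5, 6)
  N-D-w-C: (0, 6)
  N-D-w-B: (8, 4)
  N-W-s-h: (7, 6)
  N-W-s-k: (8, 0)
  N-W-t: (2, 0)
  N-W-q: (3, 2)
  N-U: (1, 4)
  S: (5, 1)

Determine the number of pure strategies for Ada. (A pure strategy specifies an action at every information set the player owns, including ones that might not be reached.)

6

Ada owns the node after N-W with actions {s, t, q} — three choices.
Ada owns the node after N-D-w with actions {C, B} — two choices.
A pure strategy fixes one action at each information set independently, so the count is the product 3 × 2 = 6.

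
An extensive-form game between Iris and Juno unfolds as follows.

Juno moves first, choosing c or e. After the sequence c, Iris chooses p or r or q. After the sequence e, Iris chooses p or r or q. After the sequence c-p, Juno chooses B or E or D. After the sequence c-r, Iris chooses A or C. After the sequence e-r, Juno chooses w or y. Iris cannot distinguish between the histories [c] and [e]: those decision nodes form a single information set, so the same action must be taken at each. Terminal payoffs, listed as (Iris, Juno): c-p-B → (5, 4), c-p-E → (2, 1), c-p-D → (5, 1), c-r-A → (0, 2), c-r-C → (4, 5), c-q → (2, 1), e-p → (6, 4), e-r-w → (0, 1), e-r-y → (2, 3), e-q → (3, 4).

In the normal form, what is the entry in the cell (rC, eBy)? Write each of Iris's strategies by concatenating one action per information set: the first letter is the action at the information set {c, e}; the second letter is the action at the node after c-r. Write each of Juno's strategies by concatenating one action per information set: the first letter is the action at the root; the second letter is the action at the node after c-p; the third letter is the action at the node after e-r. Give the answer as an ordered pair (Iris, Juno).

(2, 3)

Trace the play path from the root:
  Juno plays e
  Iris plays r at [e]
  Juno plays y at [e-r]
→ terminal payoff (2, 3).
(Iris's choice at the node after c-r is never reached on this path, so it doesn't affect the outcome.)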